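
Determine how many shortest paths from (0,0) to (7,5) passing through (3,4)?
To (3,4): C(7,3)=35. From there: C(5,4)=5. Total: 175.
Final answer: 175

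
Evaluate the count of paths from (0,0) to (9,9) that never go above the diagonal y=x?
4,862

Explanation: Counted by the Catalan number C_9: C_9 = C(18,9)/(9+1) = 48,620/10 = 4,862.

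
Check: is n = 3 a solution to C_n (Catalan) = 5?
Yes

Solution: C_3 = C(6,3)/(3+1) = 20/4 = 5, which equals 5.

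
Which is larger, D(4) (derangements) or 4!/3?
D(4)

D(4) = (4-1)·[D(3) + D(2)] = 3·[2 + 1] = 9; 4!/3 = 24/3 = 8.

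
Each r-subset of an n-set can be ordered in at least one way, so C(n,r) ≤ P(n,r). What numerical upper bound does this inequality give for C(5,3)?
60

Explanation: P(5,3) = 5·4·3 = 60, so C(5,3) ≤ 60. (The bound is loose by a factor of 3! = 6: C(5,3) = 60/6 = 10.)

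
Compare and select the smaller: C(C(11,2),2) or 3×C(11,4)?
3×C(11,4)
C(C(11,2),2)=1,485, 3×C(11,4)=990.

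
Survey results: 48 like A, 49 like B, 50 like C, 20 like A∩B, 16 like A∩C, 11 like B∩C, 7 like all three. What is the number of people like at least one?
107

|A∪B∪C| = 48+49+50-20-16-11+7 = 107.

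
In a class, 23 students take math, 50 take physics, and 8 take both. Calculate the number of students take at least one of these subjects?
65

|A∪B| = |A|+|B|-|A∩B| = 23+50-8 = 65.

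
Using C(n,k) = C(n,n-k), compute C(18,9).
48,620

Reasoning: C(18,9) = C(18,9) = 48,620.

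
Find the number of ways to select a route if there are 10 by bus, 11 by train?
21
By the addition principle: 10 + 11 = 21.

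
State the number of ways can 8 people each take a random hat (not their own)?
Using D(n) = (n-1)[D(n-1) + D(n-2)]:
D(8) = (8-1) × [D(7) + D(6)]
      = 7 × [1854 + 265]
      = 7 × 2119
      = 14,833

Answer: 14,833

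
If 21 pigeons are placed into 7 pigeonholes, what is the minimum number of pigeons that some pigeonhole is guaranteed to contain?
3

Solution: Pigeonhole: ⌈21/7⌉ = 3.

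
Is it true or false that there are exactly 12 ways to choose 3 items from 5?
False
C(5,3) = 10 ≠ 12.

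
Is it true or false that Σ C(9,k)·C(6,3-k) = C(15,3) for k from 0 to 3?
True

Explanation: Vandermonde's identity gives C(15,3) = 455; RHS C(15,3) = 455.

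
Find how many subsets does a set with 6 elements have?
64

Explanation: Each element can be included or excluded: 2^6 = 64.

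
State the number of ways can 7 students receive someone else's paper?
1,854

Solution: Using D(n) = (n-1)[D(n-1) + D(n-2)]:
D(7) = (7-1) × [D(6) + D(5)]
      = 6 × [265 + 44]
      = 6 × 309
      = 1,854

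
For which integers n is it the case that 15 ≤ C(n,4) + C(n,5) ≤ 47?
6

Reasoning: C(5,4)+C(5,5)=6; C(6,4)+C(6,5)=21; C(7,4)+C(7,5)=56. So valid n = 6.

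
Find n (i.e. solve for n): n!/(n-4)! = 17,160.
13

Reasoning: n!/(n-4)! = n×(n-1)×(n-2)×(n-3), a product of 4 consecutive integers ≈ (n−1.5)^4. 17,160^(1/4) + 1.5 ≈ 12.9; check n = 13: 13×12×11×10 = 17,160 ✓. So n = 13.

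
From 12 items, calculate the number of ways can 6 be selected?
C(12,6) = 12! / (6! × (12-6)!)
         = 12! / (6! × 6!)
         = 924
Final answer: 924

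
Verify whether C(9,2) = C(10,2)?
False

Solution: LHS = C(9,2) = 36; RHS = C(10,2) = 45. 36 ≠ 45, so the statement does not hold.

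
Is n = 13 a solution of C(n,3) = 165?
C(13,3) = 13·12·11/3! = 1,716/6 = 286, which does not equal 165.

Answer: No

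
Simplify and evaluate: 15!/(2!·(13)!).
This is C(15,2) = 105.
Final answer: 105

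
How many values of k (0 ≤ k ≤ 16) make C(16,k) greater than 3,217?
7

Explanation: Row 16 is unimodal and symmetric about k=16/2. C(16,4)=1,820 ≤ 3,217; C(16,5)=4,368 > 3,217; by symmetry C(16,k) > 3,217 for k = 5..11. That's 11 - 5 + 1 = 7 values.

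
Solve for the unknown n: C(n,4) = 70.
8

Working:
C(n,4) = n(n−1)(n−2)(n−3)/4! is increasing in n, and n(n−1)(n−2)(n−3) = 4!·70 = 1,680 ≈ (n−1.5)^4 gives n ≈ 7.9. Check: C(6,4) = 15, C(7,4) = 35, C(8,4) = 70 ✓. So n = 8.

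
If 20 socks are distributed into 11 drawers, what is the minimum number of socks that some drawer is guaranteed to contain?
Pigeonhole: ⌈20/11⌉ = 2.
Final answer: 2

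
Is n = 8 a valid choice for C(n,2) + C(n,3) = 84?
Yes
C(8,2) + C(8,3) = 28 + 56 = 84, which equals 84.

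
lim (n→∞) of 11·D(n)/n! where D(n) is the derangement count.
11/e

Explanation: D(n)/n! → 1/e, so 11·D(n)/n! → 11/e.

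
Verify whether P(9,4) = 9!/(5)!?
Permutation formula P(n,k) = n!/(n-k)!: 9!/5! = 362,880/120 = 3,024 = P(9,4). The statement holds.

Answer: True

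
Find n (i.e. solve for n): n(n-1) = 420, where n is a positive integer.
n² − n − 420 = 0, so n = (1 ± √(1 + 4·420))/2 = (1 ± √1,681)/2 = (1 ± 41)/2, i.e. n = 21 or n = -20. Taking the positive root, n = 21 (check: 21×20 = 420).

Answer: 21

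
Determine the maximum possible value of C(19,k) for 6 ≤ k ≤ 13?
92,378

C(19,k) is maximised at the centre of the row: C(19,9) = 92,378.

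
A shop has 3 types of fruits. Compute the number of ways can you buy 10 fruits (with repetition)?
66

Reasoning: Stars and bars: C(10+3-1, 10) = C(12, 10) = 66.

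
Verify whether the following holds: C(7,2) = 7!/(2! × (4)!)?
False

The correct denominator is 2!×5!, giving C(7,2) = 21; the stated RHS is 7!/(2!×4!) = 105 ≠ 21, so the statement does not hold.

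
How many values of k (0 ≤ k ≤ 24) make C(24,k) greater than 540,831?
Row 24 is unimodal and symmetric about k=24/2. C(24,7)=346,104 ≤ 540,831; C(24,8)=735,471 > 540,831; by symmetry C(24,k) > 540,831 for k = 8..16. That's 16 - 8 + 1 = 9 values.

Answer: 9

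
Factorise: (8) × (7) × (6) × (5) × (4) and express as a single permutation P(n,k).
P(8,5) = 8!/(3)!

Solution: Product of 5 consecutive descending integers starting at 8: P(8,5) = 8!/3! = 6,720.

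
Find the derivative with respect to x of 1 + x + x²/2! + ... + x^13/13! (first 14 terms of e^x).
1 + x + x²/2! + ... + x^12/12!

Differentiating term by term gives the first 13 terms of e^x.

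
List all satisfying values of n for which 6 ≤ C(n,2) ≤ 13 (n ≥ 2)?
4, 5

Solution: C(3,2)=3; C(4,2)=6; C(5,2)=10; C(6,2)=15. So valid n = 4, 5.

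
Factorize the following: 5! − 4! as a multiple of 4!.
4 × 4! = 96

Reasoning: 5! − 4! = 5·4! − 4! = (5 − 1)·4! = 4 × 4! = 96.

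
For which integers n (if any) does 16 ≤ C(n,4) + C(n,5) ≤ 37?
6

Solution: C(5,4)+C(5,5)=6; C(6,4)+C(6,5)=21; C(7,4)+C(7,5)=56. So valid n = 6.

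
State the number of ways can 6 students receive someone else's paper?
265

Explanation: Using D(n) = (n-1)[D(n-1) + D(n-2)]:
D(6) = (6-1) × [D(5) + D(4)]
      = 5 × [44 + 9]
      = 5 × 53
      = 265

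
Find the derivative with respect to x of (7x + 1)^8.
56(7x + 1)^7

Solution: Chain rule: 8(7x+1)^{7} × 7 = 56(7x+1)^{7}.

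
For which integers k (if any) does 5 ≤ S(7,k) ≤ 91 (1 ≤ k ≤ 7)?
2, 6

Working:
S(7,1)=1; S(7,2)=63; S(7,3)=301; S(7,4)=350; S(7,5)=140; S(7,6)=21; S(7,7)=1. So valid k = 2, 6.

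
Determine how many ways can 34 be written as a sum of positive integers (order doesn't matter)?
12,310

Working:
Pentagonal recurrence p(n) = p(n−1) + p(n−2) − p(n−5) − p(n−7) + …: p(34) = p(33) + p(32) − p(29) − p(27) + p(22) + p(19) − p(12) − p(8) = 10,143 + 8,349 − 4,565 − 3,010 + 1,002 + 490 − 77 − 22 = 12,310.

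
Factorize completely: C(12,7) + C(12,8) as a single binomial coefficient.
C(13,8)

Working:
By Pascal's identity: C(12,7) + C(12,8) = C(13,8) = 1,287.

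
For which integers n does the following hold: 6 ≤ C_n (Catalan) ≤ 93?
4, 5

Working:
C_3=5; C_4=14; C_5=42; C_6=132. So valid n = 4, 5.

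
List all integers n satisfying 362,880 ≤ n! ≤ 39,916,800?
9, 10, 11

Working:
n! is strictly increasing; 9! = 362,880 and 11! = 39,916,800, so valid n = 9, 10, 11.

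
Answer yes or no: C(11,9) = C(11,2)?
Symmetry C(n,k) = C(n,n-k): C(11,9) = 55 and C(11,2) = 55. Both sides agree, so the statement holds.

Answer: Yes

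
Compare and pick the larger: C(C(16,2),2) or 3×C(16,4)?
C(C(16,2),2)

Explanation: C(C(16,2),2)=7,140, 3×C(16,4)=5,460.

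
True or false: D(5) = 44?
True

Working:
Derangements of 5 elements: D(5) = (5-1)·[D(4) + D(3)] = 4·[9 + 2] = 44.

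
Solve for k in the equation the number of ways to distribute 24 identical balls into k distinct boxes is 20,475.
5

Working:
Stars and bars: the count is C(24+k−1, k−1), increasing in k. k=3: C(26,2) = 325, k=4: C(27,3) = 2,925, k=5: C(28,4) = 20,475 ✓. So k = 5.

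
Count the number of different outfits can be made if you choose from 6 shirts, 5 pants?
30

Solution: By the multiplication principle: 6 × 5 = 30.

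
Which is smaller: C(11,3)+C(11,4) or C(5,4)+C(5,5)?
First=495, Second=6.
Final answer: C(5,4)+C(5,5)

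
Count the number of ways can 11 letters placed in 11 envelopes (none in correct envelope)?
14,684,570

Using D(n) = (n-1)[D(n-1) + D(n-2)]:
D(11) = (11-1) × [D(10) + D(9)]
      = 10 × [1334961 + 133496]
      = 10 × 1468457
      = 14,684,570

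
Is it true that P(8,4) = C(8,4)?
False

Working:
P(8,4) = 1,680 but C(8,4) = 70; they differ by a factor of 4! = 24, so the statement does not hold.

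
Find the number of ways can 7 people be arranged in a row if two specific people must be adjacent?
1,440

Reasoning: Treat pair as unit: (7-1)! arrangements × 2 internal orders = 1,440.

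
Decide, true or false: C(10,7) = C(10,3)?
True

Symmetry C(n,k) = C(n,n-k): C(10,7) = 120 and C(10,3) = 120. Both sides agree, so the statement holds.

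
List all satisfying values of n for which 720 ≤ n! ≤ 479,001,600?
6, 7, 8, 9, 10, 11, 12

Explanation: n! is strictly increasing; 6! = 720 and 12! = 479,001,600, so valid n = 6, 7, 8, 9, 10, 11, 12.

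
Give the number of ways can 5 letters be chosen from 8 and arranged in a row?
6,720

Working:
P(8,5) = 8!/(8-5)! = 6,720.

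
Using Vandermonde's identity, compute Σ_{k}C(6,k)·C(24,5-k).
142,506

= C(6+24,5) = C(30,5) = 142,506.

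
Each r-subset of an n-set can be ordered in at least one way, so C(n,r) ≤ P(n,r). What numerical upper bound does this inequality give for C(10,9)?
3,628,800
P(10,9) = 10·9·8·7·6·5·4·3·2 = 3,628,800, so C(10,9) ≤ 3,628,800. (The bound is loose by a factor of 9! = 362,880: C(10,9) = 3,628,800/362,880 = 10.)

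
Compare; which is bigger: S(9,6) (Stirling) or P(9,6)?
S(9,6) = 6·S(8,6) + S(8,5) = 6·266 + 1,050 = 2,646; P(9,6) = 60,480.
Final answer: P(9,6)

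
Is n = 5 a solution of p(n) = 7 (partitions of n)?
Yes

Solution: Pentagonal recurrence p(n) = p(n−1) + p(n−2) − p(n−5) − p(n−7) + …: p(5) = p(4) + p(3) − p(0) = 5 + 3 − 1 = 7, which equals 7.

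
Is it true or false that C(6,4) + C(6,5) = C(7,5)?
True

Reasoning: Pascal's identity: LHS = 15 + 6 = 21; RHS = C(7,5) = 21. Both sides agree, so the statement holds.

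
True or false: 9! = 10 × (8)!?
False
9! = 9 × 8! = 362,880, but 10 × 8! = 403,200.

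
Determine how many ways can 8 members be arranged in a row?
40,320

Working:
Arrangements of 8 distinct objects: 8! = 40,320.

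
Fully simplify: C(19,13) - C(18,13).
18,564

C(19,13) - C(18,13) = C(18,12) = 18,564.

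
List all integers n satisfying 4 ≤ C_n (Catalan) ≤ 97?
C_2=2; C_3=5; C_4=14; C_5=42; C_6=132. So valid n = 3, 4, 5.
Final answer: 3, 4, 5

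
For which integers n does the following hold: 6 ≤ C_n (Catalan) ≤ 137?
4, 5, 6

Solution: C_3=5; C_4=14; C_5=42; C_6=132; C_7=429. So valid n = 4, 5, 6.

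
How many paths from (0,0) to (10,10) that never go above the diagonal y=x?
16,796

Working:
Counted by the Catalan number C_10: C_10 = C(20,10)/(10+1) = 184,756/11 = 16,796.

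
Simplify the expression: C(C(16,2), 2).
7,140
C(16,2) = 120, then C(120, 2) = 7,140.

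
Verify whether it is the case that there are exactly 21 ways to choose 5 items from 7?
C(7,5) = 21.
Final answer: True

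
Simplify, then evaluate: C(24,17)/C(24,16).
8/17

Solution: C(n,k+1)/C(n,k) = (n−k)/(k+1). Here (24−16)/(16+1) = 8/17 = 8/17.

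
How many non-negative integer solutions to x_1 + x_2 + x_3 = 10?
66

Explanation: C(10+3-1, 3-1) = 66.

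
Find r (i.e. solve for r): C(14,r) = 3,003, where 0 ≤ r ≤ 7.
6

Solution: C(14,r) is increasing for 0 ≤ r ≤ 7. Stepping up (C(14,r+1) = C(14,r)·(14−r)/(r+1)): C(14,1) = 14, C(14,2) = 91, C(14,3) = 364, C(14,4) = 1,001, C(14,5) = 2,002, C(14,6) = 3,003 ✓. So r = 6.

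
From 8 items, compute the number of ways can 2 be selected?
28

Reasoning: C(8,2) = 8! / (2! × (8-2)!)
         = 8! / (2! × 6!)
         = 28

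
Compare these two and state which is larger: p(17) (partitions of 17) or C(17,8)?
C(17,8)
Pentagonal recurrence p(n) = p(n−1) + p(n−2) − p(n−5) − p(n−7) + …: p(17) = p(16) + p(15) − p(12) − p(10) + p(5) + p(2) = 231 + 176 − 77 − 42 + 7 + 2 = 297; C(17,8) = 24,310.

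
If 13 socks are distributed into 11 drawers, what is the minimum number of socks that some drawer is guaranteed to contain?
2

Pigeonhole: ⌈13/11⌉ = 2.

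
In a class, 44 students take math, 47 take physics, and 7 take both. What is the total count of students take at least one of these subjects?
|A∪B| = |A|+|B|-|A∩B| = 44+47-7 = 84.

Answer: 84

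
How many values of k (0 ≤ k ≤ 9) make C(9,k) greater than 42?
4

Reasoning: Row 9 is unimodal and symmetric about k=9/2. C(9,2)=36 ≤ 42; C(9,3)=84 > 42; by symmetry C(9,k) > 42 for k = 3..6. That's 6 - 3 + 1 = 4 values.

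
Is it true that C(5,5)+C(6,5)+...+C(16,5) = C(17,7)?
False

Explanation: Hockey stick identity gives Σ = C(17,6) = 12,376; RHS C(17,7) = 19,448.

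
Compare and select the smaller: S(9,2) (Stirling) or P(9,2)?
P(9,2)

Reasoning: S(9,2) = 2·S(8,2) + S(8,1) = 2·127 + 1 = 255; P(9,2) = 72.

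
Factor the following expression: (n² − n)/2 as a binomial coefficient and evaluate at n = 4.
(n² − n)/2 = n(n−1)/2 = C(n,2). At n = 4: C(4,2) = 6.

Answer: C(n,2); C(4,2) = 6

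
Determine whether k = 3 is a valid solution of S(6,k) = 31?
No

Solution: S(6,3) = 3·S(5,3) + S(5,2) = 3·25 + 15 = 90, which does not equal 31.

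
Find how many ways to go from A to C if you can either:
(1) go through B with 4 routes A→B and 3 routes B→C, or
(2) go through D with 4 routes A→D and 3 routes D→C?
24

Working:
Route via B: 4×3=12. Route via D: 4×3=12. Total: 24.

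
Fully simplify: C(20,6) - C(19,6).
C(20,6) - C(19,6) = C(19,5) = 11,628.

Answer: 11,628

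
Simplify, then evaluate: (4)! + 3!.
30

Reasoning: (4)! + 3! = (4)·3! + 3! = (4+1)·3! = 5·3! = 30.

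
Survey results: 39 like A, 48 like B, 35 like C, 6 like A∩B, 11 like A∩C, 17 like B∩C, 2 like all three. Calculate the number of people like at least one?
90
|A∪B∪C| = 39+48+35-6-11-17+2 = 90.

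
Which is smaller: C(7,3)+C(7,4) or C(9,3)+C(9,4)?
C(7,3)+C(7,4)

First=70, Second=210.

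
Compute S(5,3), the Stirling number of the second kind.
Using the Stirling recurrence: S(n,k) = k·S(n-1,k) + S(n-1,k-1)
S(5,3) = 3·S(4,3) + S(4,2)
         = 3·6 + 7
         = 18 + 7
         = 25

Answer: 25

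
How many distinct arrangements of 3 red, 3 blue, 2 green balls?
560
Multinomial: 8!/(3! × 3! × 2!) = 560.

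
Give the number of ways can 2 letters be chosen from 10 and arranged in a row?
90

Explanation: P(10,2) = 10!/(10-2)! = 90.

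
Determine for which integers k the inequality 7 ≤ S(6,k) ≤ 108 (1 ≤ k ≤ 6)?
2, 3, 4, 5

Working:
S(6,1)=1; S(6,2)=31; S(6,3)=90; S(6,4)=65; S(6,5)=15; S(6,6)=1. So valid k = 2, 3, 4, 5.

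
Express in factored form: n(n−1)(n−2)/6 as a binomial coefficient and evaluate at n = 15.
n(n−1)(n−2)/6 = n!/(3!(n−3)!) = C(n,3). At n = 15: C(15,3) = 455.

Answer: C(n,3); C(15,3) = 455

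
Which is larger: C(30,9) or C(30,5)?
C(30,9)=14,307,150, C(30,5)=142,506.
Final answer: C(30,9)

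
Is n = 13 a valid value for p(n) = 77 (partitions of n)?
No

Pentagonal recurrence p(n) = p(n−1) + p(n−2) − p(n−5) − p(n−7) + …: p(13) = p(12) + p(11) − p(8) − p(6) + p(1) = 77 + 56 − 22 − 11 + 1 = 101, which does not equal 77.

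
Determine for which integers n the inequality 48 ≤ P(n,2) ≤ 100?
8, 9, 10

Explanation: P(7,2)=42; P(8,2)=56; P(9,2)=72; P(10,2)=90; P(11,2)=110. So valid n = 8, 9, 10.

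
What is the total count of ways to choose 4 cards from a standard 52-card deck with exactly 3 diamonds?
11,154

13 diamonds and 39 non-diamonds: C(13,3) × C(39,1) = 286 × 39 = 11,154.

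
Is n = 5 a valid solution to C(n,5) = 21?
No

Reasoning: C(5,5) = 5·4·3·2·1/5! = 120/120 = 1, which does not equal 21.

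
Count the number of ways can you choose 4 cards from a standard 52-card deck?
C(52,4) = 270,725.
Final answer: 270,725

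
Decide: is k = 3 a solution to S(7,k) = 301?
Yes
S(7,3) = 3·S(6,3) + S(6,2) = 3·90 + 31 = 301, which equals 301.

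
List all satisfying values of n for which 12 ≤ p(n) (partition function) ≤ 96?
7, 8, 9, 10, 11, 12

Tabulating p(n) via p(n) = p(n−1) + p(n−2) − p(n−5) − p(n−7) + …: p(6)=11; p(7)=15; p(8)=22; p(9)=30; p(10)=42; p(11)=56; p(12)=77; p(13)=101. So valid n = 7, 8, 9, 10, 11, 12.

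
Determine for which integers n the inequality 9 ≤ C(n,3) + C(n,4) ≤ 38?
5, 6
C(4,3)+C(4,4)=5; C(5,3)+C(5,4)=15; C(6,3)+C(6,4)=35; C(7,3)+C(7,4)=70. So valid n = 5, 6.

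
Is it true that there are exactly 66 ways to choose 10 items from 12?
True
C(12,10) = 66.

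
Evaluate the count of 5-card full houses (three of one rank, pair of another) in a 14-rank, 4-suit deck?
4,368

Solution: Triple rank: 14. Triple suits: C(4,3)=4. Pair rank: 13. Pair suits: C(4,2)=6. Total: 4,368.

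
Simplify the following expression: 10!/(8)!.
This equals 10×9 = 90.

Answer: 90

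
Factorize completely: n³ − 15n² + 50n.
n³ − 15n² + 50n = n(n² − 15n + 50) = n(n − 5)(n − 10).
Final answer: n(n − 5)(n − 10)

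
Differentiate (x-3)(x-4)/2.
(2x - 7)/2

Solution: d/dx[(x-3)(x-4)] = (x-4) + (x-3) = 2x - 7. Dividing by 2 gives (2x - 7)/2.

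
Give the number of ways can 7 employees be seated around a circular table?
720

Explanation: Circular arrangements: (7-1)! = 720.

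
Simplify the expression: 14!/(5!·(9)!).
2,002

Reasoning: This is C(14,5) = 2,002.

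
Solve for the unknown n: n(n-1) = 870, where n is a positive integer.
30
n² − n − 870 = 0, so n = (1 ± √(1 + 4·870))/2 = (1 ± √3,481)/2 = (1 ± 59)/2, i.e. n = 30 or n = -29. Taking the positive root, n = 30 (check: 30×29 = 870).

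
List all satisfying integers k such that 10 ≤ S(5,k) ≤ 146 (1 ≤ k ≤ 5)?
2, 3, 4

Explanation: S(5,1)=1; S(5,2)=15; S(5,3)=25; S(5,4)=10; S(5,5)=1. So valid k = 2, 3, 4.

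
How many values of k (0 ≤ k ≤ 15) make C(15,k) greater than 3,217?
Row 15 is unimodal and symmetric about k=15/2. C(15,5)=3,003 ≤ 3,217; C(15,6)=5,005 > 3,217; by symmetry C(15,k) > 3,217 for k = 6..9. That's 9 - 6 + 1 = 4 values.

Answer: 4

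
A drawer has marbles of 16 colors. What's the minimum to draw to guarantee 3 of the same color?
Worst case: 2 of each = 32. One more: 33.

Answer: 33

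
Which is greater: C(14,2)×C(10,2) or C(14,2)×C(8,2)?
C(14,2)×C(10,2)=4,095, C(14,2)×C(8,2)=2,548.

Answer: C(14,2)×C(10,2)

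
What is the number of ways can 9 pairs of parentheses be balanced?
4,862

Reasoning: Using the Catalan number formula: C_n = C(2n, n) / (n+1)
C_9 = C(18, 9) / (9+1)
     = 48620 / 10
     = 4,862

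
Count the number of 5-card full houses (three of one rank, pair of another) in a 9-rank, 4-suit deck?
1,728

Working:
Triple rank: 9. Triple suits: C(4,3)=4. Pair rank: 8. Pair suits: C(4,2)=6. Total: 1,728.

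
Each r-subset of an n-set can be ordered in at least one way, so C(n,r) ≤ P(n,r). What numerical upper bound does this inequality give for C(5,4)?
120
P(5,4) = 5·4·3·2 = 120, so C(5,4) ≤ 120. (The bound is loose by a factor of 4! = 24: C(5,4) = 120/24 = 5.)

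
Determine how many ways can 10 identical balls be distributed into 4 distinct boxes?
286

Reasoning: C(10+4-1, 4-1) = C(13, 3) = 286.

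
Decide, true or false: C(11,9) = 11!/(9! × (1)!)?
False

Solution: The correct denominator is 9!×2!, giving C(11,9) = 55; the stated RHS is 11!/(9!×1!) = 110 ≠ 55, so the statement does not hold.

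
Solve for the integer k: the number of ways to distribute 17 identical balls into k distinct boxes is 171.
3

Stars and bars: the count is C(17+k−1, k−1), increasing in k. k=2: C(18,1) = 18, k=3: C(19,2) = 171 ✓. So k = 3.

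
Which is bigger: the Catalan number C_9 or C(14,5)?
C_9

Explanation: C_9 = C(18,9)/(9+1) = 48,620/10 = 4,862; C(14,5) = 2,002.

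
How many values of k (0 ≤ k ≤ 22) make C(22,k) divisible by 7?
15

Explanation: Checking C(22,k) mod 7 for k = 0..22: divisible at k = 2, 3, 4, 5, 6, 9, 10, 11, 12, 13, 16, 17, 18, 19, 20. That's 15 values.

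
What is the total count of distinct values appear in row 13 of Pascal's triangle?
7

Row 13 has entries C(13,0)..C(13,13); by symmetry C(13,k)=C(13,13-k), giving 7 distinct values.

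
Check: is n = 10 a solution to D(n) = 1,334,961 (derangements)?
Yes

Working:
D(10) = (10-1)·[D(9) + D(8)] = 9·[133,496 + 14,833] = 1,334,961, which equals 1,334,961.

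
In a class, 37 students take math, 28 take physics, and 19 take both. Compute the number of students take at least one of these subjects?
46

|A∪B| = |A|+|B|-|A∩B| = 37+28-19 = 46.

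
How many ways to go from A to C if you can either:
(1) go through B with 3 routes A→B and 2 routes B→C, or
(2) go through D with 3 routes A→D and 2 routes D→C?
Route via B: 3×2=6. Route via D: 3×2=6. Total: 12.
Final answer: 12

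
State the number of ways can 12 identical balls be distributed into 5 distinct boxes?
1,820

Explanation: C(12+5-1, 5-1) = C(16, 4) = 1,820.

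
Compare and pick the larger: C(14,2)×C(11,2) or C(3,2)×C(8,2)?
C(14,2)×C(11,2)

Working:
C(14,2)×C(11,2)=5,005, C(3,2)×C(8,2)=84.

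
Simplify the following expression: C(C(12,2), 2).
2,145
C(12,2) = 66, then C(66, 2) = 2,145.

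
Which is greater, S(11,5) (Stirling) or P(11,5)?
S(11,5)

Explanation: S(11,5) = 5·S(10,5) + S(10,4) = 5·42,525 + 34,105 = 246,730; P(11,5) = 55,440.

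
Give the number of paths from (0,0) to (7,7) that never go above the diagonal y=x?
Counted by the Catalan number C_7: C_7 = C(14,7)/(7+1) = 3,432/8 = 429.
Final answer: 429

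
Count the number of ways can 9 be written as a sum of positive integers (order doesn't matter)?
30

Working:
Pentagonal recurrence p(n) = p(n−1) + p(n−2) − p(n−5) − p(n−7) + …: p(9) = p(8) + p(7) − p(4) − p(2) = 22 + 15 − 5 − 2 = 30.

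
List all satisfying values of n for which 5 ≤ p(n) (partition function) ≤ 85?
4, 5, 6, 7, 8, 9, 10, 11, 12
Tabulating p(n) via p(n) = p(n−1) + p(n−2) − p(n−5) − p(n−7) + …: p(3)=3; p(4)=5; p(5)=7; p(6)=11; p(7)=15; p(8)=22; p(9)=30; p(10)=42; p(11)=56; p(12)=77; p(13)=101. So valid n = 4, 5, 6, 7, 8, 9, 10, 11, 12.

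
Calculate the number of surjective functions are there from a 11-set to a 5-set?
29,607,600

Solution: Onto functions = 5! × S(11,5)
First compute S(11,5) via recurrence:
Using the Stirling recurrence: S(n,k) = k·S(n-1,k) + S(n-1,k-1)
S(11,5) = 5·S(10,5) + S(10,4)
         = 5·42525 + 34105
         = 212625 + 34105
         = 246,730
Then: 120 × 246730 = 29,607,600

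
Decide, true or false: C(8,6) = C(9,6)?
LHS = C(8,6) = 28; RHS = C(9,6) = 84. 28 ≠ 84, so the statement does not hold.
Final answer: False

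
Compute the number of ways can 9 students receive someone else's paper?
Using D(n) = (n-1)[D(n-1) + D(n-2)]:
D(9) = (9-1) × [D(8) + D(7)]
      = 8 × [14833 + 1854]
      = 8 × 16687
      = 133,496
Final answer: 133,496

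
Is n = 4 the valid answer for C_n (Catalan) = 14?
Yes

Explanation: C_4 = C(8,4)/(4+1) = 70/5 = 14, which equals 14.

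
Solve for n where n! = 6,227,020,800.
n! is strictly increasing. 11! = 39,916,800, 12! = 479,001,600, 13! = 6,227,020,800 ✓. So n = 13.

Answer: 13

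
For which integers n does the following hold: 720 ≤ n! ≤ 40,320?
n! is strictly increasing; 6! = 720 and 8! = 40,320, so valid n = 6, 7, 8.

Answer: 6, 7, 8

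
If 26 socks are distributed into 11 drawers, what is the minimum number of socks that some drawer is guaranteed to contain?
3
Pigeonhole: ⌈26/11⌉ = 3.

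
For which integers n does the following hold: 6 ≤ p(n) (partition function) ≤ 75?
5, 6, 7, 8, 9, 10, 11

Reasoning: Tabulating p(n) via p(n) = p(n−1) + p(n−2) − p(n−5) − p(n−7) + …: p(4)=5; p(5)=7; p(6)=11; p(7)=15; p(8)=22; p(9)=30; p(10)=42; p(11)=56; p(12)=77. So valid n = 5, 6, 7, 8, 9, 10, 11.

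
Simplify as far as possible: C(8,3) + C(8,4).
126

Reasoning: By Pascal's identity: C(9,4) = 126.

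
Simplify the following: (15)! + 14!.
1,394,852,659,200
(15)! + 14! = (15)·14! + 14! = (15+1)·14! = 16·14! = 1,394,852,659,200.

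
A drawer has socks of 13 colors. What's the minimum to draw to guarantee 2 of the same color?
14

Solution: Worst case: 1 of each = 13. One more: 14.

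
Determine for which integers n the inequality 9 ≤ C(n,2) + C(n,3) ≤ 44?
4, 5, 6

Solution: C(3,2)+C(3,3)=4; C(4,2)+C(4,3)=10; C(5,2)+C(5,3)=20; C(6,2)+C(6,3)=35; C(7,2)+C(7,3)=56. So valid n = 4, 5, 6.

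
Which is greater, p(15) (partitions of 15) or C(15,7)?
C(15,7)

Working:
Pentagonal recurrence p(n) = p(n−1) + p(n−2) − p(n−5) − p(n−7) + …: p(15) = p(14) + p(13) − p(10) − p(8) + p(3) + p(0) = 135 + 101 − 42 − 22 + 3 + 1 = 176; C(15,7) = 6,435.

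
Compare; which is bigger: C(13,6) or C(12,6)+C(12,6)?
C(13,6)=1,716; C(12,6)+C(12,6)=924+924=1,848.

Answer: C(12,6)+C(12,6)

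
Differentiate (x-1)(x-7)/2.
d/dx[(x-1)(x-7)] = (x-7) + (x-1) = 2x - 8. Dividing by 2 gives (2x - 8)/2.
Final answer: (2x - 8)/2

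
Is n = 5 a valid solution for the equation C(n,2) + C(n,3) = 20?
Yes

Explanation: C(5,2) + C(5,3) = 10 + 10 = 20, which equals 20.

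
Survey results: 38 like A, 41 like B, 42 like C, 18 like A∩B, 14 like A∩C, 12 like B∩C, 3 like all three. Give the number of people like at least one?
80

|A∪B∪C| = 38+41+42-18-14-12+3 = 80.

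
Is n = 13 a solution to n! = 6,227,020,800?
Yes
13! = 13·12! = 13·479,001,600 = 6,227,020,800, which equals 6,227,020,800.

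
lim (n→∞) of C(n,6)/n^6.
1/720

Solution: C(n,6) ≈ n^6/6! for large n. Limit = 1/6! = 1/720.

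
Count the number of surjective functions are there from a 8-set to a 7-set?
141,120

Explanation: Onto functions = 7! × S(8,7)
First compute S(8,7) via recurrence:
Using the Stirling recurrence: S(n,k) = k·S(n-1,k) + S(n-1,k-1)
S(8,7) = 7·S(7,7) + S(7,6)
         = 7·1 + 21
         = 7 + 21
         = 28
Then: 5040 × 28 = 141,120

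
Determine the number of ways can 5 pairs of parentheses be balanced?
42

Working:
Using the Catalan number formula: C_n = C(2n, n) / (n+1)
C_5 = C(10, 5) / (5+1)
     = 252 / 6
     = 42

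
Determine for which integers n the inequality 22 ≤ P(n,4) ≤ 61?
P(3,4)=0; P(4,4)=24; P(5,4)=120. So valid n = 4.
Final answer: 4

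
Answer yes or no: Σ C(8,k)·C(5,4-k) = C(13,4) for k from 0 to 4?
Yes

Vandermonde's identity gives C(13,4) = 715; RHS C(13,4) = 715.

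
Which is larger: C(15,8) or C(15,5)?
C(15,8)

C(15,8)=6,435, C(15,5)=3,003.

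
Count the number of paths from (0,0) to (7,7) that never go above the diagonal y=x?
429

Explanation: Counted by the Catalan number C_7: C_7 = C(14,7)/(7+1) = 3,432/8 = 429.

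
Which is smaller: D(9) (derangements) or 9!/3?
9!/3
D(9) = (9-1)·[D(8) + D(7)] = 8·[14,833 + 1,854] = 133,496; 9!/3 = 362,880/3 = 120,960.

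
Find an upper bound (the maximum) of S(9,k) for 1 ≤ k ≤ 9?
7,770

Solution: Row S(9,k) for k = 1..9 (via S(n,k) = k·S(n−1,k) + S(n−1,k−1)): 1, 255, 3,025, 7,770, 6,951, 2,646, 462, 36, 1. The row is unimodal; maximum at k = 4: 7,770.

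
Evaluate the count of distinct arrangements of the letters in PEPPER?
Word has 6 letters (P=3, E=2, R=1). Arrangements: 6!/Π(k!) = 60.
Final answer: 60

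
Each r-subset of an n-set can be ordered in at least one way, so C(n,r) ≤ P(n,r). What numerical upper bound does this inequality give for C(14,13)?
87,178,291,200

Explanation: P(14,13) = 14·13·12·11·10·9·8·7·6·5·4·3·2 = 87,178,291,200, so C(14,13) ≤ 87,178,291,200. (The bound is loose by a factor of 13! = 6,227,020,800: C(14,13) = 87,178,291,200/6,227,020,800 = 14.)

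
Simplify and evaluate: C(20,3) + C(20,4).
By Pascal's identity: C(21,4) = 5,985.

Answer: 5,985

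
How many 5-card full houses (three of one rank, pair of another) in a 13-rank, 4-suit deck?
3,744

Solution: Triple rank: 13. Triple suits: C(4,3)=4. Pair rank: 12. Pair suits: C(4,2)=6. Total: 3,744.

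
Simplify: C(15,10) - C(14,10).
C(15,10) - C(14,10) = C(14,9) = 2,002.

Answer: 2,002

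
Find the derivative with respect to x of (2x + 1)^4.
8(2x + 1)^3

Solution: Chain rule: 4(2x+1)^{3} × 2 = 8(2x+1)^{3}.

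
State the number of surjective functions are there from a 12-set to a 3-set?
519,156
Onto functions = 3! × S(12,3)
First compute S(12,3) via recurrence:
Using the Stirling recurrence: S(n,k) = k·S(n-1,k) + S(n-1,k-1)
S(12,3) = 3·S(11,3) + S(11,2)
         = 3·28501 + 1023
         = 85503 + 1023
         = 86,526
Then: 6 × 86526 = 519,156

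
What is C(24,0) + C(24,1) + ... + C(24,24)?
16,777,216

Solution: Sum of binomial coefficients = 2^24 = 16,777,216.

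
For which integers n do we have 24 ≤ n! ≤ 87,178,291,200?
4, 5, 6, 7, 8, 9, 10, 11, 12, 13, 14

Reasoning: n! is strictly increasing; 4! = 24 and 14! = 87,178,291,200, so valid n = 4, 5, 6, 7, 8, 9, 10, 11, 12, 13, 14.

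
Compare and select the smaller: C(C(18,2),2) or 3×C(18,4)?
3×C(18,4)
C(C(18,2),2)=11,628, 3×C(18,4)=9,180.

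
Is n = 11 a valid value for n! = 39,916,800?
11! = 11·10! = 11·3,628,800 = 39,916,800, which equals 39,916,800.

Answer: Yes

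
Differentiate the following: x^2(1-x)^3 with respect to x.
Product rule: 2x^{1}(1-x)^{3} + x^2·(-3)(1-x)^{2}.

Answer: 2x^1(1-x)^3 - 3x^2(1-x)^2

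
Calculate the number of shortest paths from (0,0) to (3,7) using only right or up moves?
Choose 3 rights from 10 moves: C(10,3) = 120.
Final answer: 120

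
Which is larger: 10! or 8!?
10!

Explanation: 10!=3,628,800, 8!=40,320. 10! > 8!.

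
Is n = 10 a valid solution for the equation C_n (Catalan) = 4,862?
No

Solution: C_10 = C(20,10)/(10+1) = 184,756/11 = 16,796, which does not equal 4,862.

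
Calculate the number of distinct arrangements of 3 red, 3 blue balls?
Multinomial: 6!/(3! × 3!) = 20.
Final answer: 20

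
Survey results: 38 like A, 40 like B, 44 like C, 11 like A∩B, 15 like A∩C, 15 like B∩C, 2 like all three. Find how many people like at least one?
83
|A∪B∪C| = 38+40+44-11-15-15+2 = 83.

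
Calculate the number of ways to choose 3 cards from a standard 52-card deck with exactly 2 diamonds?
3,042

Reasoning: 13 diamonds and 39 non-diamonds: C(13,2) × C(39,1) = 78 × 39 = 3,042.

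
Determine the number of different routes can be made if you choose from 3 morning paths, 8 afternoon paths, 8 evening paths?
192

Reasoning: By the multiplication principle: 3 × 8 × 8 = 192.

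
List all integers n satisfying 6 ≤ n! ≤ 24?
n! is strictly increasing; 3! = 6 and 4! = 24, so valid n = 3, 4.

Answer: 3, 4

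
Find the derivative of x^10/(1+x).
Quotient rule: [10x^{9}(1+x) - x^10]/(1+x)².
Final answer: (10x^9(1+x) - x^10)/(1+x)²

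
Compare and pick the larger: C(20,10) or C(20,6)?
C(20,10)

C(20,10)=184,756, C(20,6)=38,760.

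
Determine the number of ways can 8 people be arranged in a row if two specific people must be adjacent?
10,080

Solution: Treat pair as unit: (8-1)! arrangements × 2 internal orders = 10,080.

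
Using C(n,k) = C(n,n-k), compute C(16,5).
4,368

Explanation: C(16,5) = C(16,11) = 4,368.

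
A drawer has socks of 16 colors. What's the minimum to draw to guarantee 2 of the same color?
17

Reasoning: Worst case: 1 of each = 16. One more: 17.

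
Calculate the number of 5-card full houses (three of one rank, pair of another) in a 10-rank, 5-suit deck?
9,000

Solution: Triple rank: 10. Triple suits: C(5,3)=10. Pair rank: 9. Pair suits: C(5,2)=10. Total: 9,000.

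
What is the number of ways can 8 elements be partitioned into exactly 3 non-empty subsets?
This equals S(8,3), the Stirling number of the 2nd kind.
Using the Stirling recurrence: S(n,k) = k·S(n-1,k) + S(n-1,k-1)
S(8,3) = 3·S(7,3) + S(7,2)
         = 3·301 + 63
         = 903 + 63
         = 966
Final answer: 966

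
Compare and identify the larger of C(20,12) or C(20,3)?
C(20,12)

Explanation: C(20,12)=125,970, C(20,3)=1,140.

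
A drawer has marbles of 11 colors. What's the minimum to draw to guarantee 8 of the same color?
78

Explanation: Worst case: 7 of each = 77. One more: 78.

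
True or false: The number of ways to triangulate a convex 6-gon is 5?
False

Solution: Triangulations of a convex 6-gon are counted by the Catalan number C_4: C_4 = C(8,4)/(4+1) = 70/5 = 14.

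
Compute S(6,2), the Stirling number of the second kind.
Using the Stirling recurrence: S(n,k) = k·S(n-1,k) + S(n-1,k-1)
S(6,2) = 2·S(5,2) + S(5,1)
         = 2·15 + 1
         = 30 + 1
         = 31
Final answer: 31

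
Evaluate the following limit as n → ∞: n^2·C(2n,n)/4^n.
∞

Explanation: C(2n,n) ~ 4^n/√(πn), so n^2·C(2n,n)/4^n ~ n^(2 − 1/2)/√π → ∞.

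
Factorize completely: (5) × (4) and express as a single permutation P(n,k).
P(5,2) = 5!/(3)!

Product of 2 consecutive descending integers starting at 5: P(5,2) = 5!/3! = 20.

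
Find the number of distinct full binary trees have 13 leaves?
Using the Catalan number formula: C_n = C(2n, n) / (n+1)
C_12 = C(24, 12) / (12+1)
     = 2704156 / 13
     = 208,012
Final answer: 208,012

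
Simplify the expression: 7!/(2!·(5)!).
21

Solution: This is C(7,2) = 21.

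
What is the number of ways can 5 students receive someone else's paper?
44

Using D(n) = (n-1)[D(n-1) + D(n-2)]:
D(5) = (5-1) × [D(4) + D(3)]
      = 4 × [9 + 2]
      = 4 × 11
      = 44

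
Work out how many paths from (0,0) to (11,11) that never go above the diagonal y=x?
58,786

Counted by the Catalan number C_11: C_11 = C(22,11)/(11+1) = 705,432/12 = 58,786.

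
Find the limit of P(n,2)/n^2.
P(n,2) = n(n-1) ≈ n^2 for large n. Limit = 1.

Answer: 1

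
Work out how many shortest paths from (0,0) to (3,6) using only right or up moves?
84

Explanation: Choose 3 rights from 9 moves: C(9,3) = 84.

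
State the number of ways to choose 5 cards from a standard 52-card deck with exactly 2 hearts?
712,842

13 hearts and 39 non-hearts: C(13,2) × C(39,3) = 78 × 9139 = 712,842.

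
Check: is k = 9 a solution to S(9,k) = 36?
No

Working:
S(9,9) = 9·S(8,9) + S(8,8) = 9·0 + 1 = 1, which does not equal 36.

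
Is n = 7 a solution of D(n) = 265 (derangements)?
No

Explanation: D(7) = (7-1)·[D(6) + D(5)] = 6·[265 + 44] = 1,854, which does not equal 265.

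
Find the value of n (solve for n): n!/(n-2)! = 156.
13

Solution: n!/(n-2)! = n×(n-1), a product of 2 consecutive integers ≈ (n−0.5)^2. 156^(1/2) + 0.5 ≈ 13.0; check n = 13: 13×12 = 156 ✓. So n = 13.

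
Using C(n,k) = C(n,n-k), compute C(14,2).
91

Explanation: C(14,2) = C(14,12) = 91.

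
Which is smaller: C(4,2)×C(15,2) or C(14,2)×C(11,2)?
C(4,2)×C(15,2)

Reasoning: C(4,2)×C(15,2)=630, C(14,2)×C(11,2)=5,005.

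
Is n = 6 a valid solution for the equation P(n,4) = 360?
Yes

Explanation: P(6,4) = 6·5·4·3 = 360, which equals 360.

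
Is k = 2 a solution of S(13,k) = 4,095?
S(13,2) = 2·S(12,2) + S(12,1) = 2·2,047 + 1 = 4,095, which equals 4,095.

Answer: Yes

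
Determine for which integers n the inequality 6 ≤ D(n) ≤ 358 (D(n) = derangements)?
4, 5, 6
Using D(n) = (n−1)[D(n−1) + D(n−2)] with D(1)=0, D(2)=1: D(3)=2; D(4)=9; D(5)=44; D(6)=265; D(7)=1,854. So valid n = 4, 5, 6.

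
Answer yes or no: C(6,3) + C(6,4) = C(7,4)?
Yes
Pascal's identity: LHS = 20 + 15 = 35; RHS = C(7,4) = 35. Both sides agree, so the statement holds.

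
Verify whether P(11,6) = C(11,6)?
False

Solution: P(11,6) = 332,640 but C(11,6) = 462; they differ by a factor of 6! = 720, so the statement does not hold.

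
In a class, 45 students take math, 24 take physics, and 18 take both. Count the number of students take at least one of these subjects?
51

Working:
|A∪B| = |A|+|B|-|A∩B| = 45+24-18 = 51.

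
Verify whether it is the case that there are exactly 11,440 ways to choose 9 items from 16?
True

Working:
C(16,9) = 11,440.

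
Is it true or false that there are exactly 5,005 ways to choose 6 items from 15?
True
C(15,6) = 5,005.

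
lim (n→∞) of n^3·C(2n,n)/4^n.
∞

C(2n,n) ~ 4^n/√(πn), so n^3·C(2n,n)/4^n ~ n^(3 − 1/2)/√π → ∞.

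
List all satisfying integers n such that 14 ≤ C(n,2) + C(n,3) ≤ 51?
C(4,2)+C(4,3)=10; C(5,2)+C(5,3)=20; C(6,2)+C(6,3)=35; C(7,2)+C(7,3)=56. So valid n = 5, 6.

Answer: 5, 6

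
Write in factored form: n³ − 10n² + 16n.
n(n − 2)(n − 8)
n³ − 10n² + 16n = n(n² − 10n + 16) = n(n − 2)(n − 8).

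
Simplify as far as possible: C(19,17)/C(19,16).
3/17

Explanation: C(n,k+1)/C(n,k) = (n−k)/(k+1). Here (19−16)/(16+1) = 3/17 = 3/17.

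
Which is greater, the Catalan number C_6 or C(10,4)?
C(10,4)
C_6 = C(12,6)/(6+1) = 924/7 = 132; C(10,4) = 210.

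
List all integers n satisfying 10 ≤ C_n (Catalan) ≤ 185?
4, 5, 6

Reasoning: C_3=5; C_4=14; C_5=42; C_6=132; C_7=429. So valid n = 4, 5, 6.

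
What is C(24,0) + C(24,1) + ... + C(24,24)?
16,777,216

Working:
Sum of binomial coefficients = 2^24 = 16,777,216.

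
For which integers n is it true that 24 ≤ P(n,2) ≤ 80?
6, 7, 8, 9
P(5,2)=20; P(6,2)=30; P(7,2)=42; P(8,2)=56; P(9,2)=72; P(10,2)=90. So valid n = 6, 7, 8, 9.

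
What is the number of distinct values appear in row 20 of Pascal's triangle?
11

Reasoning: Row 20 has entries C(20,0)..C(20,20); by symmetry C(20,k)=C(20,20-k), giving 11 distinct values.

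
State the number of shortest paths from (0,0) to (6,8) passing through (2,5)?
735

To (2,5): C(7,2)=21. From there: C(7,4)=35. Total: 735.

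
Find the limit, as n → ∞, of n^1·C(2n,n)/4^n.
∞

Reasoning: C(2n,n) ~ 4^n/√(πn), so n^1·C(2n,n)/4^n ~ n^(1 − 1/2)/√π → ∞.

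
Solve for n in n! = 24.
4

Reasoning: n! is strictly increasing. 2! = 2, 3! = 6, 4! = 24 ✓. So n = 4.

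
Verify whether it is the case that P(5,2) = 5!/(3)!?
True

Explanation: Permutation formula P(n,k) = n!/(n-k)!: 5!/3! = 120/6 = 20 = P(5,2). The statement holds.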